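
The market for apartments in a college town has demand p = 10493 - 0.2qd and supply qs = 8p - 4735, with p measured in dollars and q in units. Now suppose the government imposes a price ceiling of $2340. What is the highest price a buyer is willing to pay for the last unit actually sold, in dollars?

Rearranging demand gives qd = 52465 - 5p. In a free market, 52465 - 5p = 8p - 4735 gives the equilibrium p* = 4400, q* = 30465.
Because the ceiling (2340) lies below the market-clearing price, it is binding.
At p = 2340: qd = 52465 - 5·2340 = 40765 and qs = 8·2340 - 4735 = 13985.
Only 13985 units reach the market. On the demand curve, the marginal buyer's willingness to pay at q = 13985 is (52465 - 13985)/5 = 7696.

7696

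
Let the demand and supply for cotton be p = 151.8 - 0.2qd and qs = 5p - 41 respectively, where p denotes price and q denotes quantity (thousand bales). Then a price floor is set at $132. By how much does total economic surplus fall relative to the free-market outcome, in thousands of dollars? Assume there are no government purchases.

13520

Rearranging demand gives qd = 759 - 5p. Equilibrium: 759 - 5p = 5p - 41, so 800 = 10p and p* = 80, q* = 359.
Because the floor (132) lies above the market-clearing price, it is binding.
At p = 132: qd = 759 - 5·132 = 99 and qs = 5·132 - 41 = 619.
Quantity traded falls to 99. At q = 99 the demand price is (759 - 99)/5 = 132 and the supply price is (41 + 99)/5 = 28.
Deadweight loss = ½ · (132 - 28) · (359 - 99) = ½ · 104 · 260 = 13520.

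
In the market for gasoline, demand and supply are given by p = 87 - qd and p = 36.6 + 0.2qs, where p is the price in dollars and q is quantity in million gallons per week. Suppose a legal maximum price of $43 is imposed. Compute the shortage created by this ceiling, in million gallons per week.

Rearranging demand gives qd = 87 - p; rearranging supply gives qs = 5p - 183. Equilibrium: 87 - p = 5p - 183, so 270 = 6p and p* = 45, q* = 42.
Since 43 < 45, the ceiling is binding.
At p = 43: qd = 87 - 43 = 44 and qs = 5·43 - 183 = 32.
Shortage = qd - qs = 44 - 32 = 12.

12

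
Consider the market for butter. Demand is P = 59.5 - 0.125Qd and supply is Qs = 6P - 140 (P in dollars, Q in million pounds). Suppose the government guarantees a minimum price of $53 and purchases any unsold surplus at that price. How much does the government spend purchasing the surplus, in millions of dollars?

6678

Rearranging demand gives Qd = 476 - 8P. Without the control the market clears where 476 - 8P = 6P - 140, i.e. P* = 44 and Q* = 124.
The floor of 53 is above the equilibrium price 44, so it binds.
At P = 53: Qd = 476 - 8·53 = 52 and Qs = 6·53 - 140 = 178.
Surplus = Qs - Qd = 126.
Government expenditure = surplus × support price = 126 × 53 = 6678.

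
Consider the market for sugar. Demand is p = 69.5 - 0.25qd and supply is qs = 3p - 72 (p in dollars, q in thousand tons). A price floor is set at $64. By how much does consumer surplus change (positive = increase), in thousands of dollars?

-700

Rearranging demand gives qd = 278 - 4p. Setting quantity demanded equal to quantity supplied, 278 - 4p = 3p - 72, gives p* = 50 and q* = 78.
Since 64 > 50, the floor is binding.
At p = 64: qd = 278 - 4·64 = 22 and qs = 3·64 - 72 = 120.
Consumer surplus without the control is ½ · (69.5 - 50) · 78 = 760.5.
With the floor, consumers buy 22 units at 64, so CS = ½ · (69.5 - 64) · 22 = 60.5.
Change in consumer surplus = 60.5 - 760.5 = -700.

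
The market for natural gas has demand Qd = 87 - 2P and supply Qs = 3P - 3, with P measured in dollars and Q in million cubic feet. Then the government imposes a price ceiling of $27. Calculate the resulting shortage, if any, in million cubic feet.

Equilibrium: 87 - 2P = 3P - 3, so 90 = 5P and P* = 18, Q* = 51.
The ceiling of 27 is above the equilibrium price 18, so it is not binding; the market clears at P* = 18, Q* = 51.
Since the control does not bind, there is no shortage.

0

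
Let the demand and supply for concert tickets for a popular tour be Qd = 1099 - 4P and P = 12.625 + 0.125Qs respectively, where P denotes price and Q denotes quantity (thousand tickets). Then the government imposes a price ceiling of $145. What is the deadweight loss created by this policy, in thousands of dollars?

Rearranging supply gives Qs = 8P - 101. Equilibrium: 1099 - 4P = 8P - 101, so 1200 = 12P and P* = 100, Q* = 699.
Since 145 is above P* = 100, the ceiling does not bind and the free-market outcome prevails.
Since the control does not bind, no trades are prevented and deadweight loss is zero.

0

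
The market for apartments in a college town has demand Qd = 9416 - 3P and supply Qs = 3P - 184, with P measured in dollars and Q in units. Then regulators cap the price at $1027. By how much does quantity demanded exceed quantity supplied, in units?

3438

Setting quantity demanded equal to quantity supplied, 9416 - 3P = 3P - 184, gives P* = 1600 and Q* = 4616.
Because the ceiling (1027) lies below the market-clearing price, it is binding.
At P = 1027: Qd = 9416 - 3·1027 = 6335 and Qs = 3·1027 - 184 = 2897.
Shortage = Qd - Qs = 6335 - 2897 = 3438.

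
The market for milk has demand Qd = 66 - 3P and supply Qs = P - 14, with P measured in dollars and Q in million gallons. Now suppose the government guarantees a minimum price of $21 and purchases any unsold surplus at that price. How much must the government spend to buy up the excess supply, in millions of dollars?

Equilibrium: 66 - 3P = P - 14, so 80 = 4P and P* = 20, Q* = 6.
Since 21 > 20, the floor is binding.
At P = 21: Qd = 66 - 3·21 = 3 and Qs = 21 - 14 = 7.
Surplus = Qs - Qd = 4.
Government expenditure = surplus × support price = 4 × 21 = 84.

84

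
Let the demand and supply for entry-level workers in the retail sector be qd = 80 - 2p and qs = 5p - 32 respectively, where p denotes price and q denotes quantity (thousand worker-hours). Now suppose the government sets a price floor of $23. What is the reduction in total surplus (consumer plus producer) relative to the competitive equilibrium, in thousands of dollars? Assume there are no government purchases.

Without the control the market clears where 80 - 2p = 5p - 32, i.e. p* = 16 and q* = 48.
Because the floor (23) lies above the market-clearing price, it is binding.
At p = 23: qd = 80 - 2·23 = 34 and qs = 5·23 - 32 = 83.
Quantity traded falls to 34. At q = 34 the demand price is (80 - 34)/2 = 23 and the supply price is (32 + 34)/5 = 13.2.
Deadweight loss = ½ · (23 - 13.2) · (48 - 34) = ½ · 9.8 · 14 = 68.6.

68.6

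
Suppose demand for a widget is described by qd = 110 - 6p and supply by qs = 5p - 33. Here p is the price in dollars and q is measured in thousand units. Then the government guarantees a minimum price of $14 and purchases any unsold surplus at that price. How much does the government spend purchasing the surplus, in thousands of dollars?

154

Equilibrium: 110 - 6p = 5p - 33, so 143 = 11p and p* = 13, q* = 32.
The floor of 14 is above the equilibrium price 13, so it binds.
At p = 14: qd = 110 - 6·14 = 26 and qs = 5·14 - 33 = 37.
Surplus = qs - qd = 11.
Government expenditure = surplus × support price = 11 × 14 = 154.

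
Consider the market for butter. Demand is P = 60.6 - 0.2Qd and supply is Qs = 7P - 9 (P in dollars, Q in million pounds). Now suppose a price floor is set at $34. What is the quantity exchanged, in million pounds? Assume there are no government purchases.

Rearranging demand gives Qd = 303 - 5P. Setting quantity demanded equal to quantity supplied, 303 - 5P = 7P - 9, gives P* = 26 and Q* = 173.
The floor of 34 is above the equilibrium price 26, so it binds.
At P = 34: Qd = 303 - 5·34 = 133 and Qs = 7·34 - 9 = 229.
The quantity actually transacted is the short side, demand: 133.

133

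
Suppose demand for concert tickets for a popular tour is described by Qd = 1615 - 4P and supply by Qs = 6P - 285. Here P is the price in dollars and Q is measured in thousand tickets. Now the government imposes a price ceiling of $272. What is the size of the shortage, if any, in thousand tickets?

0

In a free market, 1615 - 4P = 6P - 285 gives the equilibrium P* = 190, Q* = 855.
The ceiling of 272 is above the equilibrium price 190, so it is not binding; the market clears at P* = 190, Q* = 855.
Since the control does not bind, there is no shortage.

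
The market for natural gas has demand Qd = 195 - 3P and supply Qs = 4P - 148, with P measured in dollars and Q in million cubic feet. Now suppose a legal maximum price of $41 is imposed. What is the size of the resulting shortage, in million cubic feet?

Setting quantity demanded equal to quantity supplied, 195 - 3P = 4P - 148, gives P* = 49 and Q* = 48.
Since 41 < 49, the ceiling is binding.
At P = 41: Qd = 195 - 3·41 = 72 and Qs = 4·41 - 148 = 16.
Shortage = Qd - Qs = 72 - 16 = 56.

56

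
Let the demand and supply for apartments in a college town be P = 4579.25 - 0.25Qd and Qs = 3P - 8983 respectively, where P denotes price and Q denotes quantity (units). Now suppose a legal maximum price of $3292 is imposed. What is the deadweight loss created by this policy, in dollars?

970368

Rearranging demand gives Qd = 18317 - 4P. Without the control the market clears where 18317 - 4P = 3P - 8983, i.e. P* = 3900 and Q* = 2717.
The ceiling of 3292 is below the equilibrium price 3900, so it binds.
At P = 3292: Qd = 18317 - 4·3292 = 5149 and Qs = 3·3292 - 8983 = 893.
Quantity traded falls to 893. At Q = 893 the demand price is (18317 - 893)/4 = 4356 and the supply price is (8983 + 893)/3 = 3292.
Deadweight loss = ½ · (4356 - 3292) · (2717 - 893) = ½ · 1064 · 1824 = 970368.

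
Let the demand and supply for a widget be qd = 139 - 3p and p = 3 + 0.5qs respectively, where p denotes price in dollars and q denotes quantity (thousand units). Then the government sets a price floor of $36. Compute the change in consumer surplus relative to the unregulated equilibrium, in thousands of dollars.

-290.5

Rearranging supply gives qs = 2p - 6. Equilibrium: 139 - 3p = 2p - 6, so 145 = 5p and p* = 29, q* = 52.
Because the floor (36) lies above the market-clearing price, it is binding.
At p = 36: qd = 139 - 3·36 = 31 and qs = 2·36 - 6 = 66.
Consumer surplus without the control is ½ · (139/3 - 29) · 52 = 1352/3.
With the floor, consumers buy 31 units at 36, so CS = ½ · (139/3 - 36) · 31 = 961/6.
Change in consumer surplus = 961/6 - 1352/3 = -290.5.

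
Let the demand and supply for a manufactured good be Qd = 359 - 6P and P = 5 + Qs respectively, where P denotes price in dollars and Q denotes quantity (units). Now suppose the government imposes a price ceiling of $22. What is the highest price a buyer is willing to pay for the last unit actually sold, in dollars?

Rearranging supply gives Qs = P - 5. Setting quantity demanded equal to quantity supplied, 359 - 6P = P - 5, gives P* = 52 and Q* = 47.
Since 22 < 52, the ceiling is binding.
At P = 22: Qd = 359 - 6·22 = 227 and Qs = 22 - 5 = 17.
Only 17 units reach the market. On the demand curve, the marginal buyer's willingness to pay at Q = 17 is (359 - 17)/6 = 57.

57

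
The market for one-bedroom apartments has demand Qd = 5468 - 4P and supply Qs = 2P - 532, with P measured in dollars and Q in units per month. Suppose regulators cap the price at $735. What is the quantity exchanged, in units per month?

938

Equilibrium: 5468 - 4P = 2P - 532, so 6000 = 6P and P* = 1000, Q* = 1468.
Since 735 < 1000, the ceiling is binding.
At P = 735: Qd = 5468 - 4·735 = 2528 and Qs = 2·735 - 532 = 938.
The quantity actually transacted is the short side, supply: 938.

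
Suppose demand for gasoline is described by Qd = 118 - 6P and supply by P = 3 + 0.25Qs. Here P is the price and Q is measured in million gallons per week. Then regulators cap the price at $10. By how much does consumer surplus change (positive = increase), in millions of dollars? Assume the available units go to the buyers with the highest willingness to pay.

Rearranging supply gives Qs = 4P - 12. Setting quantity demanded equal to quantity supplied, 118 - 6P = 4P - 12, gives P* = 13 and Q* = 40.
Since 10 < 13, the ceiling is binding.
At P = 10: Qd = 118 - 6·10 = 58 and Qs = 4·10 - 12 = 28.
Consumer surplus without the control is ½ · (59/3 - 13) · 40 = 400/3.
With the ceiling, 28 units are sold at 10 (assume they go to the highest-value buyers). The demand price at Q = 28 is 15, so CS = ½ · [(59/3 - 10) + (15 - 10)] · 28 = 616/3.
Change in consumer surplus = 616/3 - 400/3 = 72.

72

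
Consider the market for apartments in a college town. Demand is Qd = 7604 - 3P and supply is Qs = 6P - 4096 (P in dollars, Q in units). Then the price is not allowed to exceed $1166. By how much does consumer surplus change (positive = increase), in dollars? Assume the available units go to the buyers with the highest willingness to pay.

Without the control the market clears where 7604 - 3P = 6P - 4096, i.e. P* = 1300 and Q* = 3704.
Because the ceiling (1166) lies below the market-clearing price, it is binding.
At P = 1166: Qd = 7604 - 3·1166 = 4106 and Qs = 6·1166 - 4096 = 2900.
Consumer surplus without the control is ½ · (7604/3 - 1300) · 3704 = 6859808/3.
With the ceiling, 2900 units are sold at 1166 (assume they go to the highest-value buyers). The demand price at Q = 2900 is 1568, so CS = ½ · [(7604/3 - 1166) + (1568 - 1166)] · 2900 = 7702400/3.
Change in consumer surplus = 7702400/3 - 6859808/3 = 280864.

280864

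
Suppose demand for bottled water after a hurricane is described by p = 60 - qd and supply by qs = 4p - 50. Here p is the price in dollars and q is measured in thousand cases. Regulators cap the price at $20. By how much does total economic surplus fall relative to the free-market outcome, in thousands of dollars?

40

Rearranging demand gives qd = 60 - p. Without the control the market clears where 60 - p = 4p - 50, i.e. p* = 22 and q* = 38.
Since 20 < 22, the ceiling is binding.
At p = 20: qd = 60 - 20 = 40 and qs = 4·20 - 50 = 30.
Quantity traded falls to 30. At q = 30 the demand price is 60 - 30 = 30 and the supply price is (50 + 30)/4 = 20.
Deadweight loss = ½ · (30 - 20) · (38 - 30) = ½ · 10 · 8 = 40.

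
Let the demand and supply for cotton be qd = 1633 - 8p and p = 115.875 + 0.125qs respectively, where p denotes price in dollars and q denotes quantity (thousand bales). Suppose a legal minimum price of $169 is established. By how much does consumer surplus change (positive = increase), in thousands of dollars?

Rearranging supply gives qs = 8p - 927. In a free market, 1633 - 8p = 8p - 927 gives the equilibrium p* = 160, q* = 353.
The floor of 169 is above the equilibrium price 160, so it binds.
At p = 169: qd = 1633 - 8·169 = 281 and qs = 8·169 - 927 = 425.
Consumer surplus without the control is ½ · (204.125 - 160) · 353 = 7788.0625.
With the floor, consumers buy 281 units at 169, so CS = ½ · (204.125 - 169) · 281 = 4935.0625.
Change in consumer surplus = 4935.0625 - 7788.0625 = -2853.

-2853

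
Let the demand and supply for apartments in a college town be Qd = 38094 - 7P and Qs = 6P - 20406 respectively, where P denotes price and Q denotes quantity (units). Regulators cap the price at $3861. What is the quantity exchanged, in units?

Without the control the market clears where 38094 - 7P = 6P - 20406, i.e. P* = 4500 and Q* = 6594.
Since 3861 < 4500, the ceiling is binding.
At P = 3861: Qd = 38094 - 7·3861 = 11067 and Qs = 6·3861 - 20406 = 2760.
The quantity actually transacted is the short side, supply: 2760.

2760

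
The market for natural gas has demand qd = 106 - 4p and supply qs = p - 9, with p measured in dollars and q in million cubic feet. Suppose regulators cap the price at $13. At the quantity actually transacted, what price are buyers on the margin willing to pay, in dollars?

Equilibrium: 106 - 4p = p - 9, so 115 = 5p and p* = 23, q* = 14.
Because the ceiling (13) lies below the market-clearing price, it is binding.
At p = 13: qd = 106 - 4·13 = 54 and qs = 13 - 9 = 4.
Only 4 units reach the market. On the demand curve, the marginal buyer's willingness to pay at q = 4 is (106 - 4)/4 = 25.5.

25.5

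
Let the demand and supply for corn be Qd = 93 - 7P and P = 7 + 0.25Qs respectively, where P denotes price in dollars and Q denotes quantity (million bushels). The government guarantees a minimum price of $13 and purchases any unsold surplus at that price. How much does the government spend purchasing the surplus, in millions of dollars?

286

Rearranging supply gives Qs = 4P - 28. Setting quantity demanded equal to quantity supplied, 93 - 7P = 4P - 28, gives P* = 11 and Q* = 16.
Because the floor (13) lies above the market-clearing price, it is binding.
At P = 13: Qd = 93 - 7·13 = 2 and Qs = 4·13 - 28 = 24.
Surplus = Qs - Qd = 22.
Government expenditure = surplus × support price = 22 × 13 = 286.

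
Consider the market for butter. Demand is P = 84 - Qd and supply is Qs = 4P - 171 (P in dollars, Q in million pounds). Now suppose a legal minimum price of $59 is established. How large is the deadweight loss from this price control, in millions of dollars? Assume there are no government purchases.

Rearranging demand gives Qd = 84 - P. Setting quantity demanded equal to quantity supplied, 84 - P = 4P - 171, gives P* = 51 and Q* = 33.
The floor of 59 is above the equilibrium price 51, so it binds.
At P = 59: Qd = 84 - 59 = 25 and Qs = 4·59 - 171 = 65.
Quantity traded falls to 25. At Q = 25 the demand price is 84 - 25 = 59 and the supply price is (171 + 25)/4 = 49.
Deadweight loss = ½ · (59 - 49) · (33 - 25) = ½ · 10 · 8 = 40.

40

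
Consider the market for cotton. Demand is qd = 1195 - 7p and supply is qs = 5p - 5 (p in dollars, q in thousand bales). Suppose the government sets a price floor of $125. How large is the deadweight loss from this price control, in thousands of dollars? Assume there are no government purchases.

In a free market, 1195 - 7p = 5p - 5 gives the equilibrium p* = 100, q* = 495.
The floor of 125 is above the equilibrium price 100, so it binds.
At p = 125: qd = 1195 - 7·125 = 320 and qs = 5·125 - 5 = 620.
Quantity traded falls to 320. At q = 320 the demand price is (1195 - 320)/7 = 125 and the supply price is (5 + 320)/5 = 65.
Deadweight loss = ½ · (125 - 65) · (495 - 320) = ½ · 60 · 175 = 5250.

5250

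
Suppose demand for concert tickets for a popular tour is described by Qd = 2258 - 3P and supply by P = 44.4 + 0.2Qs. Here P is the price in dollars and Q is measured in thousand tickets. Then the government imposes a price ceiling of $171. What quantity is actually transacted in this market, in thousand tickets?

633

Rearranging supply gives Qs = 5P - 222. In a free market, 2258 - 3P = 5P - 222 gives the equilibrium P* = 310, Q* = 1328.
Since 171 < 310, the ceiling is binding.
At P = 171: Qd = 2258 - 3·171 = 1745 and Qs = 5·171 - 222 = 633.
The quantity actually transacted is the short side, supply: 633.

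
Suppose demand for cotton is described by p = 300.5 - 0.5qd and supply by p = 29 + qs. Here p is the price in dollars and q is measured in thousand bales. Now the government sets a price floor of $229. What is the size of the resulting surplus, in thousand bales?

57

Rearranging demand gives qd = 601 - 2p; rearranging supply gives qs = p - 29. In a free market, 601 - 2p = p - 29 gives the equilibrium p* = 210, q* = 181.
The floor of 229 is above the equilibrium price 210, so it binds.
At p = 229: qd = 601 - 2·229 = 143 and qs = 229 - 29 = 200.
Surplus = qs - qd = 200 - 143 = 57.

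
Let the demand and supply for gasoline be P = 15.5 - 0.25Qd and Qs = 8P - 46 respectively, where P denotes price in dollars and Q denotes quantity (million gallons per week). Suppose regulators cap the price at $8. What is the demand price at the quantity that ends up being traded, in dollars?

Rearranging demand gives Qd = 62 - 4P. Setting quantity demanded equal to quantity supplied, 62 - 4P = 8P - 46, gives P* = 9 and Q* = 26.
The ceiling of 8 is below the equilibrium price 9, so it binds.
At P = 8: Qd = 62 - 4·8 = 30 and Qs = 8·8 - 46 = 18.
Only 18 units reach the market. On the demand curve, the marginal buyer's willingness to pay at Q = 18 is (62 - 18)/4 = 11.

11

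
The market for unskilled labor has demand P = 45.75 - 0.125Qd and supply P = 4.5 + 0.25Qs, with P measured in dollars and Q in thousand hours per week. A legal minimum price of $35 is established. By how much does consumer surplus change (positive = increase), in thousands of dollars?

Rearranging demand gives Qd = 366 - 8P; rearranging supply gives Qs = 4P - 18. Equilibrium: 366 - 8P = 4P - 18, so 384 = 12P and P* = 32, Q* = 110.
Because the floor (35) lies above the market-clearing price, it is binding.
At P = 35: Qd = 366 - 8·35 = 86 and Qs = 4·35 - 18 = 122.
Consumer surplus without the control is ½ · (45.75 - 32) · 110 = 756.25.
With the floor, consumers buy 86 units at 35, so CS = ½ · (45.75 - 35) · 86 = 462.25.
Change in consumer surplus = 462.25 - 756.25 = -294.

-294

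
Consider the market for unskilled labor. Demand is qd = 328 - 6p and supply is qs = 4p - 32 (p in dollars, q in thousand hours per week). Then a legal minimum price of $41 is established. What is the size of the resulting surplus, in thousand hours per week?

50

In a free market, 328 - 6p = 4p - 32 gives the equilibrium p* = 36, q* = 112.
The floor of 41 is above the equilibrium price 36, so it binds.
At p = 41: qd = 328 - 6·41 = 82 and qs = 4·41 - 32 = 132.
Surplus = qs - qd = 132 - 82 = 50.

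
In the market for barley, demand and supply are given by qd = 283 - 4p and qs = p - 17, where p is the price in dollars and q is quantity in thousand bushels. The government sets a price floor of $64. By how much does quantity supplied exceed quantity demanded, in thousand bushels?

20

Setting quantity demanded equal to quantity supplied, 283 - 4p = p - 17, gives p* = 60 and q* = 43.
Since 64 > 60, the floor is binding.
At p = 64: qd = 283 - 4·64 = 27 and qs = 64 - 17 = 47.
Surplus = qs - qd = 47 - 27 = 20.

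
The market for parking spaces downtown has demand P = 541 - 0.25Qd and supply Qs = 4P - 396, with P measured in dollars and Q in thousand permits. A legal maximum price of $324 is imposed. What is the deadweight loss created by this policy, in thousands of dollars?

Rearranging demand gives Qd = 2164 - 4P. In a free market, 2164 - 4P = 4P - 396 gives the equilibrium P* = 320, Q* = 884.
The ceiling of 324 is above the equilibrium price 320, so it is not binding; the market clears at P* = 320, Q* = 884.
Since the control does not bind, no trades are prevented and deadweight loss is zero.

0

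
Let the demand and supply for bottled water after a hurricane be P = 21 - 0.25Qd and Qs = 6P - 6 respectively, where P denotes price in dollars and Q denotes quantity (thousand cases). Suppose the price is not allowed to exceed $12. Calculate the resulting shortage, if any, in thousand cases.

Rearranging demand gives Qd = 84 - 4P. Without the control the market clears where 84 - 4P = 6P - 6, i.e. P* = 9 and Q* = 48.
Since 12 is above P* = 9, the ceiling does not bind and the free-market outcome prevails.
Since the control does not bind, there is no shortage.

0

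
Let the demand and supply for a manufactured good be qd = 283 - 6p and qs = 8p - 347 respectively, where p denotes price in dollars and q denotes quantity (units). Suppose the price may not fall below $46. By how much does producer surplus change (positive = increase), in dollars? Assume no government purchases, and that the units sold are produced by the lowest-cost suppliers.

Setting quantity demanded equal to quantity supplied, 283 - 6p = 8p - 347, gives p* = 45 and q* = 13.
Since 46 > 45, the floor is binding.
At p = 46: qd = 283 - 6·46 = 7 and qs = 8·46 - 347 = 21.
Producer surplus without the control is ½ · (45 - 43.375) · 13 = 10.5625.
With the floor, 7 units are sold at 46. The supply price at q = 7 is 44.25, so PS = ½ · [(46 - 43.375) + (46 - 44.25)] · 7 = 15.3125.
Change in producer surplus = 15.3125 - 10.5625 = 4.75.

4.75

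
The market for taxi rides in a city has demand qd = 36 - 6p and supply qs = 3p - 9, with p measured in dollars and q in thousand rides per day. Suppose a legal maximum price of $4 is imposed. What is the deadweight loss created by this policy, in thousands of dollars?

2.25

Setting quantity demanded equal to quantity supplied, 36 - 6p = 3p - 9, gives p* = 5 and q* = 6.
Since 4 < 5, the ceiling is binding.
At p = 4: qd = 36 - 6·4 = 12 and qs = 3·4 - 9 = 3.
Quantity traded falls to 3. At q = 3 the demand price is (36 - 3)/6 = 5.5 and the supply price is (9 + 3)/3 = 4.
Deadweight loss = ½ · (5.5 - 4) · (6 - 3) = ½ · 1.5 · 3 = 2.25.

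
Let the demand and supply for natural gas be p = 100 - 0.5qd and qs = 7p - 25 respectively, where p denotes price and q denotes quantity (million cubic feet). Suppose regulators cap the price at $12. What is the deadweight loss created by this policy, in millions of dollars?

2661.75

Rearranging demand gives qd = 200 - 2p. Equilibrium: 200 - 2p = 7p - 25, so 225 = 9p and p* = 25, q* = 150.
The ceiling of 12 is below the equilibrium price 25, so it binds.
At p = 12: qd = 200 - 2·12 = 176 and qs = 7·12 - 25 = 59.
Quantity traded falls to 59. At q = 59 the demand price is (200 - 59)/2 = 70.5 and the supply price is (25 + 59)/7 = 12.
Deadweight loss = ½ · (70.5 - 12) · (150 - 59) = ½ · 58.5 · 91 = 2661.75.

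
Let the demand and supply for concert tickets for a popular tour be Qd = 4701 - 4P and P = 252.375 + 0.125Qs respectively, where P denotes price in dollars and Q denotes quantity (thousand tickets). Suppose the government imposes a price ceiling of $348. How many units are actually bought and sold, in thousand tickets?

765

Rearranging supply gives Qs = 8P - 2019. Setting quantity demanded equal to quantity supplied, 4701 - 4P = 8P - 2019, gives P* = 560 and Q* = 2461.
The ceiling of 348 is below the equilibrium price 560, so it binds.
At P = 348: Qd = 4701 - 4·348 = 3309 and Qs = 8·348 - 2019 = 765.
The quantity actually transacted is the short side, supply: 765.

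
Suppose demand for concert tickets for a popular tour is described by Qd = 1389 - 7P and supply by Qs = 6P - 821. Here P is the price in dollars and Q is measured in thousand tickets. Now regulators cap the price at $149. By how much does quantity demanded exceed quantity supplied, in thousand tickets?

273

In a free market, 1389 - 7P = 6P - 821 gives the equilibrium P* = 170, Q* = 199.
The ceiling of 149 is below the equilibrium price 170, so it binds.
At P = 149: Qd = 1389 - 7·149 = 346 and Qs = 6·149 - 821 = 73.
Shortage = Qd - Qs = 346 - 73 = 273.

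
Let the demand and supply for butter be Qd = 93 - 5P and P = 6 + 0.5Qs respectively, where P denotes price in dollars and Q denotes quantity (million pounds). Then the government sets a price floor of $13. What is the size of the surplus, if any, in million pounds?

0

Rearranging supply gives Qs = 2P - 12. In a free market, 93 - 5P = 2P - 12 gives the equilibrium P* = 15, Q* = 18.
Since 13 is below P* = 15, the floor does not bind and the free-market outcome prevails.
Since the control does not bind, there is no surplus.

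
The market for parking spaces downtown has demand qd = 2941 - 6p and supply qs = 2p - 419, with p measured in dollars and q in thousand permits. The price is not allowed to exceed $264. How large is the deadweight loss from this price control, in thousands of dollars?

32448

Equilibrium: 2941 - 6p = 2p - 419, so 3360 = 8p and p* = 420, q* = 421.
The ceiling of 264 is below the equilibrium price 420, so it binds.
At p = 264: qd = 2941 - 6·264 = 1357 and qs = 2·264 - 419 = 109.
Quantity traded falls to 109. At q = 109 the demand price is (2941 - 109)/6 = 472 and the supply price is (419 + 109)/2 = 264.
Deadweight loss = ½ · (472 - 264) · (421 - 109) = ½ · 208 · 312 = 32448.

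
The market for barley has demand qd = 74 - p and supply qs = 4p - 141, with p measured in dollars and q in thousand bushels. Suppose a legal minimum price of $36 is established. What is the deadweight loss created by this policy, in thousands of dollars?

0

Without the control the market clears where 74 - p = 4p - 141, i.e. p* = 43 and q* = 31.
The floor of 36 is below the equilibrium price 43, so it is not binding; the market clears at p* = 43, q* = 31.
Since the control does not bind, no trades are prevented and deadweight loss is zero.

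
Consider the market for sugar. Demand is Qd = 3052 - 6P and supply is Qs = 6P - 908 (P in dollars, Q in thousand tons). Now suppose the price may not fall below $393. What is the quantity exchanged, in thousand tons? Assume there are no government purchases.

Without the control the market clears where 3052 - 6P = 6P - 908, i.e. P* = 330 and Q* = 1072.
Since 393 > 330, the floor is binding.
At P = 393: Qd = 3052 - 6·393 = 694 and Qs = 6·393 - 908 = 1450.
The quantity actually transacted is the short side, demand: 694.

694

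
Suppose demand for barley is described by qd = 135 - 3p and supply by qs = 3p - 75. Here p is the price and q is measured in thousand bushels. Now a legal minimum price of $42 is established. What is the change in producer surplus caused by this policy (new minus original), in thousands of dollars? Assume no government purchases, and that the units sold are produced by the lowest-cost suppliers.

-10.5

In a free market, 135 - 3p = 3p - 75 gives the equilibrium p* = 35, q* = 30.
Since 42 > 35, the floor is binding.
At p = 42: qd = 135 - 3·42 = 9 and qs = 3·42 - 75 = 51.
Producer surplus without the control is ½ · (35 - 25) · 30 = 150.
With the floor, 9 units are sold at 42. The supply price at q = 9 is 28, so PS = ½ · [(42 - 25) + (42 - 28)] · 9 = 139.5.
Change in producer surplus = 139.5 - 150 = -10.5.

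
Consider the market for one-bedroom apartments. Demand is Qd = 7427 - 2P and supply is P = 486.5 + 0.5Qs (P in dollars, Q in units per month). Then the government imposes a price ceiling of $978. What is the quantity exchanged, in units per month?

983

Rearranging supply gives Qs = 2P - 973. Equilibrium: 7427 - 2P = 2P - 973, so 8400 = 4P and P* = 2100, Q* = 3227.
Because the ceiling (978) lies below the market-clearing price, it is binding.
At P = 978: Qd = 7427 - 2·978 = 5471 and Qs = 2·978 - 973 = 983.
The quantity actually transacted is the short side, supply: 983.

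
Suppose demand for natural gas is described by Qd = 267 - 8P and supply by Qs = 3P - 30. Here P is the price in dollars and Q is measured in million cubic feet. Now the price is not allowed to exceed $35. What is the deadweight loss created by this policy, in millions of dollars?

In a free market, 267 - 8P = 3P - 30 gives the equilibrium P* = 27, Q* = 51.
Since 35 is above P* = 27, the ceiling does not bind and the free-market outcome prevails.
Since the control does not bind, no trades are prevented and deadweight loss is zero.

0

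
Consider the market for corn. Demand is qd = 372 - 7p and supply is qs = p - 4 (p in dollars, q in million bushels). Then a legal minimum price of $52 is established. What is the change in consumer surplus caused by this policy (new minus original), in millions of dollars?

Setting quantity demanded equal to quantity supplied, 372 - 7p = p - 4, gives p* = 47 and q* = 43.
Since 52 > 47, the floor is binding.
At p = 52: qd = 372 - 7·52 = 8 and qs = 52 - 4 = 48.
Consumer surplus without the control is ½ · (372/7 - 47) · 43 = 1849/14.
With the floor, consumers buy 8 units at 52, so CS = ½ · (372/7 - 52) · 8 = 32/7.
Change in consumer surplus = 32/7 - 1849/14 = -127.5.

-127.5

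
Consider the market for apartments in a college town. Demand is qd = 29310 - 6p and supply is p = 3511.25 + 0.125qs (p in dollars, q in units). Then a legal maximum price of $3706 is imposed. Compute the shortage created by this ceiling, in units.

5516

Rearranging supply gives qs = 8p - 28090. In a free market, 29310 - 6p = 8p - 28090 gives the equilibrium p* = 4100, q* = 4710.
The ceiling of 3706 is below the equilibrium price 4100, so it binds.
At p = 3706: qd = 29310 - 6·3706 = 7074 and qs = 8·3706 - 28090 = 1558.
Shortage = qd - qs = 7074 - 1558 = 5516.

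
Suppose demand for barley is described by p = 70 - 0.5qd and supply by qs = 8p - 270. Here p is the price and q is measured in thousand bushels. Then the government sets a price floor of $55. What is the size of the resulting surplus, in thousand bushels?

140

Rearranging demand gives qd = 140 - 2p. In a free market, 140 - 2p = 8p - 270 gives the equilibrium p* = 41, q* = 58.
The floor of 55 is above the equilibrium price 41, so it binds.
At p = 55: qd = 140 - 2·55 = 30 and qs = 8·55 - 270 = 170.
Surplus = qs - qd = 170 - 30 = 140.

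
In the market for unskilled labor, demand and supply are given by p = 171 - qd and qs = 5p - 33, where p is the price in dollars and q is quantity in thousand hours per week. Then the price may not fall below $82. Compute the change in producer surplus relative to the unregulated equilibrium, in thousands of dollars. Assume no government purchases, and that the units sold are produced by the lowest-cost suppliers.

Rearranging demand gives qd = 171 - p. In a free market, 171 - p = 5p - 33 gives the equilibrium p* = 34, q* = 137.
Since 82 > 34, the floor is binding.
At p = 82: qd = 171 - 82 = 89 and qs = 5·82 - 33 = 377.
Producer surplus without the control is ½ · (34 - 6.6) · 137 = 1876.9.
With the floor, 89 units are sold at 82. The supply price at q = 89 is 24.4, so PS = ½ · [(82 - 6.6) + (82 - 24.4)] · 89 = 5918.5.
Change in producer surplus = 5918.5 - 1876.9 = 4041.6.

4041.6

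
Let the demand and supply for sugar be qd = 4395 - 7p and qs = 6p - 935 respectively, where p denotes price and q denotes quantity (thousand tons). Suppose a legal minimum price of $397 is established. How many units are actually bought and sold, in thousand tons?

1525

In a free market, 4395 - 7p = 6p - 935 gives the equilibrium p* = 410, q* = 1525.
The floor of 397 is below the equilibrium price 410, so it is not binding; the market clears at p* = 410, q* = 1525.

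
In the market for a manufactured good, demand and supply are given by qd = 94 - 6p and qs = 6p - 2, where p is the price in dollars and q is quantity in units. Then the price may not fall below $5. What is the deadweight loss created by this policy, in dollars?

0

Setting quantity demanded equal to quantity supplied, 94 - 6p = 6p - 2, gives p* = 8 and q* = 46.
The floor of 5 is below the equilibrium price 8, so it is not binding; the market clears at p* = 8, q* = 46.
Since the control does not bind, no trades are prevented and deadweight loss is zero.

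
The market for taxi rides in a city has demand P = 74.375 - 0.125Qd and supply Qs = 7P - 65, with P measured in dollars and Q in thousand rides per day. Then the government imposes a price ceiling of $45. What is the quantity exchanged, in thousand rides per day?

Rearranging demand gives Qd = 595 - 8P. Equilibrium: 595 - 8P = 7P - 65, so 660 = 15P and P* = 44, Q* = 243.
Since 45 is above P* = 44, the ceiling does not bind and the free-market outcome prevails.

243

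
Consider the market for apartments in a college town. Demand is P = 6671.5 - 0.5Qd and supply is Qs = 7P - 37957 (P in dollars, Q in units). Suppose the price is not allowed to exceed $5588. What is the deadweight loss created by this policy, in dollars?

197568

Rearranging demand gives Qd = 13343 - 2P. Setting quantity demanded equal to quantity supplied, 13343 - 2P = 7P - 37957, gives P* = 5700 and Q* = 1943.
Because the ceiling (5588) lies below the market-clearing price, it is binding.
At P = 5588: Qd = 13343 - 2·5588 = 2167 and Qs = 7·5588 - 37957 = 1159.
Quantity traded falls to 1159. At Q = 1159 the demand price is (13343 - 1159)/2 = 6092 and the supply price is (37957 + 1159)/7 = 5588.
Deadweight loss = ½ · (6092 - 5588) · (1943 - 1159) = ½ · 504 · 784 = 197568.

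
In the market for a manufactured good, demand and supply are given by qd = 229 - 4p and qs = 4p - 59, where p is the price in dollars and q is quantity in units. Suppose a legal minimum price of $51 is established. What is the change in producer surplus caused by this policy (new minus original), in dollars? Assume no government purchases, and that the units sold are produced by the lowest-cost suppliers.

-75

In a free market, 229 - 4p = 4p - 59 gives the equilibrium p* = 36, q* = 85.
Because the floor (51) lies above the market-clearing price, it is binding.
At p = 51: qd = 229 - 4·51 = 25 and qs = 4·51 - 59 = 145.
Producer surplus without the control is ½ · (36 - 14.75) · 85 = 903.125.
With the floor, 25 units are sold at 51. The supply price at q = 25 is 21, so PS = ½ · [(51 - 14.75) + (51 - 21)] · 25 = 828.125.
Change in producer surplus = 828.125 - 903.125 = -75.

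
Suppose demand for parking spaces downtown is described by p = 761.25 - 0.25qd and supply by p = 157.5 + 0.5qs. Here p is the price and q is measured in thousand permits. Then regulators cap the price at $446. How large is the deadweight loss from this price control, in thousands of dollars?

Rearranging demand gives qd = 3045 - 4p; rearranging supply gives qs = 2p - 315. In a free market, 3045 - 4p = 2p - 315 gives the equilibrium p* = 560, q* = 805.
The ceiling of 446 is below the equilibrium price 560, so it binds.
At p = 446: qd = 3045 - 4·446 = 1261 and qs = 2·446 - 315 = 577.
Quantity traded falls to 577. At q = 577 the demand price is (3045 - 577)/4 = 617 and the supply price is (315 + 577)/2 = 446.
Deadweight loss = ½ · (617 - 446) · (805 - 577) = ½ · 171 · 228 = 19494.

19494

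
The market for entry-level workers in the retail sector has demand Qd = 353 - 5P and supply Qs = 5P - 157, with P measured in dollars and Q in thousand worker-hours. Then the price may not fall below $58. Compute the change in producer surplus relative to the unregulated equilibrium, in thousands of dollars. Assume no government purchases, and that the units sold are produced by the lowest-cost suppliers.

318.5

In a free market, 353 - 5P = 5P - 157 gives the equilibrium P* = 51, Q* = 98.
Because the floor (58) lies above the market-clearing price, it is binding.
At P = 58: Qd = 353 - 5·58 = 63 and Qs = 5·58 - 157 = 133.
Producer surplus without the control is ½ · (51 - 31.4) · 98 = 960.4.
With the floor, 63 units are sold at 58. The supply price at Q = 63 is 44, so PS = ½ · [(58 - 31.4) + (58 - 44)] · 63 = 1278.9.
Change in producer surplus = 1278.9 - 960.4 = 318.5.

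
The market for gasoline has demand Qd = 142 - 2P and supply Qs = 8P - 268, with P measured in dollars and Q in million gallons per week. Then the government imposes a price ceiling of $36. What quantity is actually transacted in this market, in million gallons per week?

20

Without the control the market clears where 142 - 2P = 8P - 268, i.e. P* = 41 and Q* = 60.
Because the ceiling (36) lies below the market-clearing price, it is binding.
At P = 36: Qd = 142 - 2·36 = 70 and Qs = 8·36 - 268 = 20.
The quantity actually transacted is the short side, supply: 20.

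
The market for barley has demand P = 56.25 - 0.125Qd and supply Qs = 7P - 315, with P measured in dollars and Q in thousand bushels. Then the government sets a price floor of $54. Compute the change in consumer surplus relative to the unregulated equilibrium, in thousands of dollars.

-90

Rearranging demand gives Qd = 450 - 8P. In a free market, 450 - 8P = 7P - 315 gives the equilibrium P* = 51, Q* = 42.
The floor of 54 is above the equilibrium price 51, so it binds.
At P = 54: Qd = 450 - 8·54 = 18 and Qs = 7·54 - 315 = 63.
Consumer surplus without the control is ½ · (56.25 - 51) · 42 = 110.25.
With the floor, consumers buy 18 units at 54, so CS = ½ · (56.25 - 54) · 18 = 20.25.
Change in consumer surplus = 20.25 - 110.25 = -90.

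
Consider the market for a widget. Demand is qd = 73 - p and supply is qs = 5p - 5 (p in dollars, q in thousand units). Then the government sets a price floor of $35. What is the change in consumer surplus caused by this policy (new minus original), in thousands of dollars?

In a free market, 73 - p = 5p - 5 gives the equilibrium p* = 13, q* = 60.
The floor of 35 is above the equilibrium price 13, so it binds.
At p = 35: qd = 73 - 35 = 38 and qs = 5·35 - 5 = 170.
Consumer surplus without the control is ½ · (73 - 13) · 60 = 1800.
With the floor, consumers buy 38 units at 35, so CS = ½ · (73 - 35) · 38 = 722.
Change in consumer surplus = 722 - 1800 = -1078.

-1078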